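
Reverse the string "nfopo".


Input: nfopo
Reading characters right to left:
  Position 4: 'o'
  Position 3: 'p'
  Position 2: 'o'
  Position 1: 'f'
  Position 0: 'n'
Reversed: opofn

opofn


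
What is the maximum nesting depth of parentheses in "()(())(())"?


Input: "()(())(())"
Tracking depth:
  Position 0 '(': depth becomes 1
  Position 1 ')': depth becomes 0
  Position 2 '(': depth becomes 1
  Position 3 '(': depth becomes 2
  Position 4 ')': depth becomes 1
  Position 5 ')': depth becomes 0
  Position 6 '(': depth becomes 1
  Position 7 '(': depth becomes 2
  Position 8 ')': depth becomes 1
  Position 9 ')': depth becomes 0
Maximum depth reached: 2

2


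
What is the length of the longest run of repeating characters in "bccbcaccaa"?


Input: "bccbcaccaa"
Scanning for longest run:
  Position 1 ('c'): new char, reset run to 1
  Position 2 ('c'): continues run of 'c', length=2
  Position 3 ('b'): new char, reset run to 1
  Position 4 ('c'): new char, reset run to 1
  Position 5 ('a'): new char, reset run to 1
  Position 6 ('c'): new char, reset run to 1
  Position 7 ('c'): continues run of 'c', length=2
  Position 8 ('a'): new char, reset run to 1
  Position 9 ('a'): continues run of 'a', length=2
Longest run: 'c' with length 2

2


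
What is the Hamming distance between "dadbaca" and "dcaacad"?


Comparing "dadbaca" and "dcaacad" position by position:
  Position 0: 'd' vs 'd' => same
  Position 1: 'a' vs 'c' => differ
  Position 2: 'd' vs 'a' => differ
  Position 3: 'b' vs 'a' => differ
  Position 4: 'a' vs 'c' => differ
  Position 5: 'c' vs 'a' => differ
  Position 6: 'a' vs 'd' => differ
Total differences (Hamming distance): 6

6


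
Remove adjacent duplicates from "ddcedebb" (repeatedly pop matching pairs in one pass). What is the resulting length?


Input: ddcedebb
Stack-based adjacent duplicate removal:
  Read 'd': push. Stack: d
  Read 'd': matches stack top 'd' => pop. Stack: (empty)
  Read 'c': push. Stack: c
  Read 'e': push. Stack: ce
  Read 'd': push. Stack: ced
  Read 'e': push. Stack: cede
  Read 'b': push. Stack: cedeb
  Read 'b': matches stack top 'b' => pop. Stack: cede
Final stack: "cede" (length 4)

4


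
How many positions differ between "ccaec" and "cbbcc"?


Comparing "ccaec" and "cbbcc" position by position:
  Position 0: 'c' vs 'c' => same
  Position 1: 'c' vs 'b' => DIFFER
  Position 2: 'a' vs 'b' => DIFFER
  Position 3: 'e' vs 'c' => DIFFER
  Position 4: 'c' vs 'c' => same
Positions that differ: 3

3


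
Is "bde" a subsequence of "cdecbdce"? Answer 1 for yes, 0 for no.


Check if "bde" is a subsequence of "cdecbdce"
Greedy scan:
  Position 0 ('c'): no match needed
  Position 1 ('d'): no match needed
  Position 2 ('e'): no match needed
  Position 3 ('c'): no match needed
  Position 4 ('b'): matches sub[0] = 'b'
  Position 5 ('d'): matches sub[1] = 'd'
  Position 6 ('c'): no match needed
  Position 7 ('e'): matches sub[2] = 'e'
All 3 characters matched => is a subsequence

1


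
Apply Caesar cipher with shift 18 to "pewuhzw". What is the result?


Caesar cipher: shift "pewuhzw" by 18
  'p' (pos 15) + 18 = pos 7 = 'h'
  'e' (pos 4) + 18 = pos 22 = 'w'
  'w' (pos 22) + 18 = pos 14 = 'o'
  'u' (pos 20) + 18 = pos 12 = 'm'
  'h' (pos 7) + 18 = pos 25 = 'z'
  'z' (pos 25) + 18 = pos 17 = 'r'
  'w' (pos 22) + 18 = pos 14 = 'o'
Result: hwomzro

hwomzro


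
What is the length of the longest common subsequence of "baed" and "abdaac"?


LCS of "baed" and "abdaac"
DP table:
           a    b    d    a    a    c
      0    0    0    0    0    0    0
  b   0    0    1    1    1    1    1
  a   0    1    1    1    2    2    2
  e   0    1    1    1    2    2    2
  d   0    1    1    2    2    2    2
LCS length = dp[4][6] = 2

2


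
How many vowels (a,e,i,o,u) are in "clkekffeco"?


Input: clkekffeco
Checking each character:
  'c' at position 0: consonant
  'l' at position 1: consonant
  'k' at position 2: consonant
  'e' at position 3: vowel (running total: 1)
  'k' at position 4: consonant
  'f' at position 5: consonant
  'f' at position 6: consonant
  'e' at position 7: vowel (running total: 2)
  'c' at position 8: consonant
  'o' at position 9: vowel (running total: 3)
Total vowels: 3

3


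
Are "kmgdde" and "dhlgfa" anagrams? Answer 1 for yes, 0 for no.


Strings: "kmgdde", "dhlgfa"
Sorted first:  ddegkm
Sorted second: adfghl
Differ at position 0: 'd' vs 'a' => not anagrams

0


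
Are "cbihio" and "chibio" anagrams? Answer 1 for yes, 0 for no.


Strings: "cbihio", "chibio"
Sorted first:  bchiio
Sorted second: bchiio
Sorted forms match => anagrams

1


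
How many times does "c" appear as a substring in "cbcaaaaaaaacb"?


Searching for "c" in "cbcaaaaaaaacb"
Scanning each position:
  Position 0: "c" => MATCH
  Position 1: "b" => no
  Position 2: "c" => MATCH
  Position 3: "a" => no
  Position 4: "a" => no
  Position 5: "a" => no
  Position 6: "a" => no
  Position 7: "a" => no
  Position 8: "a" => no
  Position 9: "a" => no
  Position 10: "a" => no
  Position 11: "c" => MATCH
  Position 12: "b" => no
Total occurrences: 3

3


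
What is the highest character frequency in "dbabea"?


Input: dbabea
Character counts:
  'a': 2
  'b': 2
  'd': 1
  'e': 1
Maximum frequency: 2

2


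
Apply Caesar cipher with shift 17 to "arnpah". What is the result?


Caesar cipher: shift "arnpah" by 17
  'a' (pos 0) + 17 = pos 17 = 'r'
  'r' (pos 17) + 17 = pos 8 = 'i'
  'n' (pos 13) + 17 = pos 4 = 'e'
  'p' (pos 15) + 17 = pos 6 = 'g'
  'a' (pos 0) + 17 = pos 17 = 'r'
  'h' (pos 7) + 17 = pos 24 = 'y'
Result: riegry

riegry


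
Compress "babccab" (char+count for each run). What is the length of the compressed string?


Input: babccab
Runs:
  'b' x 1 => "b1"
  'a' x 1 => "a1"
  'b' x 1 => "b1"
  'c' x 2 => "c2"
  'a' x 1 => "a1"
  'b' x 1 => "b1"
Compressed: "b1a1b1c2a1b1"
Compressed length: 12

12


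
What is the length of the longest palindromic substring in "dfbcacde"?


Input: "dfbcacde"
Checking substrings for palindromes:
  [3:6] "cac" (len 3) => palindrome
Longest palindromic substring: "cac" with length 3

3


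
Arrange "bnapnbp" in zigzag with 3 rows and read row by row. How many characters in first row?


Zigzag "bnapnbp" into 3 rows:
Placing characters:
  'b' => row 0
  'n' => row 1
  'a' => row 2
  'p' => row 1
  'n' => row 0
  'b' => row 1
  'p' => row 2
Rows:
  Row 0: "bn"
  Row 1: "npb"
  Row 2: "ap"
First row length: 2

2


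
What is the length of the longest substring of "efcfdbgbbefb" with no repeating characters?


Input: "efcfdbgbbefb"
Sliding window (track last position of each char):
  Position 0 ('e'): window [0,0] length 1 -- new best
  Position 1 ('f'): window [0,1] length 2 -- new best
  Position 2 ('c'): window [0,2] length 3 -- new best
  Position 3 ('f'): repeat (last at 1), move window start to 2
  Position 3 ('f'): window [2,3] length 2
  Position 4 ('d'): window [2,4] length 3
  Position 5 ('b'): window [2,5] length 4 -- new best
  Position 6 ('g'): window [2,6] length 5 -- new best
  Position 7 ('b'): repeat (last at 5), move window start to 6
  Position 7 ('b'): window [6,7] length 2
  Position 8 ('b'): repeat (last at 7), move window start to 8
  Position 8 ('b'): window [8,8] length 1
  Position 9 ('e'): window [8,9] length 2
  Position 10 ('f'): window [8,10] length 3
  Position 11 ('b'): repeat (last at 8), move window start to 9
  Position 11 ('b'): window [9,11] length 3
Longest substring with no repeats: "cfdbg" with length 5

5


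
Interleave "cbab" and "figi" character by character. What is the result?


Interleaving "cbab" and "figi":
  Position 0: 'c' from first, 'f' from second => "cf"
  Position 1: 'b' from first, 'i' from second => "bi"
  Position 2: 'a' from first, 'g' from second => "ag"
  Position 3: 'b' from first, 'i' from second => "bi"
Result: cfbiagbi

cfbiagbi


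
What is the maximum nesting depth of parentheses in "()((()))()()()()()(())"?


Input: "()((()))()()()()()(())"
Tracking depth:
  Position 0 '(': depth becomes 1
  Position 1 ')': depth becomes 0
  Position 2 '(': depth becomes 1
  Position 3 '(': depth becomes 2
  Position 4 '(': depth becomes 3
  Position 5 ')': depth becomes 2
  Position 6 ')': depth becomes 1
  Position 7 ')': depth becomes 0
  Position 8 '(': depth becomes 1
  Position 9 ')': depth becomes 0
  Position 10 '(': depth becomes 1
  Position 11 ')': depth becomes 0
  Position 12 '(': depth becomes 1
  Position 13 ')': depth becomes 0
  Position 14 '(': depth becomes 1
  Position 15 ')': depth becomes 0
  Position 16 '(': depth becomes 1
  Position 17 ')': depth becomes 0
  Position 18 '(': depth becomes 1
  Position 19 '(': depth becomes 2
  Position 20 ')': depth becomes 1
  Position 21 ')': depth becomes 0
Maximum depth reached: 3

3


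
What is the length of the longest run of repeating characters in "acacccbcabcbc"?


Input: "acacccbcabcbc"
Scanning for longest run:
  Position 1 ('c'): new char, reset run to 1
  Position 2 ('a'): new char, reset run to 1
  Position 3 ('c'): new char, reset run to 1
  Position 4 ('c'): continues run of 'c', length=2
  Position 5 ('c'): continues run of 'c', length=3
  Position 6 ('b'): new char, reset run to 1
  Position 7 ('c'): new char, reset run to 1
  Position 8 ('a'): new char, reset run to 1
  Position 9 ('b'): new char, reset run to 1
  Position 10 ('c'): new char, reset run to 1
  Position 11 ('b'): new char, reset run to 1
  Position 12 ('c'): new char, reset run to 1
Longest run: 'c' with length 3

3


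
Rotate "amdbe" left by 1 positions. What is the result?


Input: "amdbe", rotate left by 1
First 1 characters: "a"
Remaining characters: "mdbe"
Concatenate remaining + first: "mdbe" + "a" = "mdbea"

mdbea


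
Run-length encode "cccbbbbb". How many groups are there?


Input: cccbbbbb
Scanning for consecutive runs:
  Group 1: 'c' x 3 (positions 0-2)
  Group 2: 'b' x 5 (positions 3-7)
Total groups: 2

2


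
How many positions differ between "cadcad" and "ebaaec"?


Comparing "cadcad" and "ebaaec" position by position:
  Position 0: 'c' vs 'e' => DIFFER
  Position 1: 'a' vs 'b' => DIFFER
  Position 2: 'd' vs 'a' => DIFFER
  Position 3: 'c' vs 'a' => DIFFER
  Position 4: 'a' vs 'e' => DIFFER
  Position 5: 'd' vs 'c' => DIFFER
Positions that differ: 6

6


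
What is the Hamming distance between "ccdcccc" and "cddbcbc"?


Comparing "ccdcccc" and "cddbcbc" position by position:
  Position 0: 'c' vs 'c' => same
  Position 1: 'c' vs 'd' => differ
  Position 2: 'd' vs 'd' => same
  Position 3: 'c' vs 'b' => differ
  Position 4: 'c' vs 'c' => same
  Position 5: 'c' vs 'b' => differ
  Position 6: 'c' vs 'c' => same
Total differences (Hamming distance): 3

3


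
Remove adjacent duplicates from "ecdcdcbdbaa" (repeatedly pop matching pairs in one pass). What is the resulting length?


Input: ecdcdcbdbaa
Stack-based adjacent duplicate removal:
  Read 'e': push. Stack: e
  Read 'c': push. Stack: ec
  Read 'd': push. Stack: ecd
  Read 'c': push. Stack: ecdc
  Read 'd': push. Stack: ecdcd
  Read 'c': push. Stack: ecdcdc
  Read 'b': push. Stack: ecdcdcb
  Read 'd': push. Stack: ecdcdcbd
  Read 'b': push. Stack: ecdcdcbdb
  Read 'a': push. Stack: ecdcdcbdba
  Read 'a': matches stack top 'a' => pop. Stack: ecdcdcbdb
Final stack: "ecdcdcbdb" (length 9)

9


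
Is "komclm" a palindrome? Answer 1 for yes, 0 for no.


Input: komclm
Reversed: mlcmok
  Compare pos 0 ('k') with pos 5 ('m'): MISMATCH
  Compare pos 1 ('o') with pos 4 ('l'): MISMATCH
  Compare pos 2 ('m') with pos 3 ('c'): MISMATCH
Result: not a palindrome

0


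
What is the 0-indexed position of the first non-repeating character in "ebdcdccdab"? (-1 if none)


Input: ebdcdccdab
Character frequencies:
  'a': 1
  'b': 2
  'c': 3
  'd': 3
  'e': 1
Scanning left to right for freq == 1:
  Position 0 ('e'): unique! => answer = 0

0


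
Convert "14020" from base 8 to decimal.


Input: "14020" in base 8
Positional expansion:
  Digit '1' (value 1) x 8^4 = 4096
  Digit '4' (value 4) x 8^3 = 2048
  Digit '0' (value 0) x 8^2 = 0
  Digit '2' (value 2) x 8^1 = 16
  Digit '0' (value 0) x 8^0 = 0
Sum = 6160

6160


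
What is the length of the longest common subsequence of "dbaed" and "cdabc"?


LCS of "dbaed" and "cdabc"
DP table:
           c    d    a    b    c
      0    0    0    0    0    0
  d   0    0    1    1    1    1
  b   0    0    1    1    2    2
  a   0    0    1    2    2    2
  e   0    0    1    2    2    2
  d   0    0    1    2    2    2
LCS length = dp[5][5] = 2

2


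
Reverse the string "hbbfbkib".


Input: hbbfbkib
Reading characters right to left:
  Position 7: 'b'
  Position 6: 'i'
  Position 5: 'k'
  Position 4: 'b'
  Position 3: 'f'
  Position 2: 'b'
  Position 1: 'b'
  Position 0: 'h'
Reversed: bikbfbbh

bikbfbbh


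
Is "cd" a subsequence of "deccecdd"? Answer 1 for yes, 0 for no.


Check if "cd" is a subsequence of "deccecdd"
Greedy scan:
  Position 0 ('d'): no match needed
  Position 1 ('e'): no match needed
  Position 2 ('c'): matches sub[0] = 'c'
  Position 3 ('c'): no match needed
  Position 4 ('e'): no match needed
  Position 5 ('c'): no match needed
  Position 6 ('d'): matches sub[1] = 'd'
  Position 7 ('d'): no match needed
All 2 characters matched => is a subsequence

1


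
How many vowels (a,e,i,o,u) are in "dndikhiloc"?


Input: dndikhiloc
Checking each character:
  'd' at position 0: consonant
  'n' at position 1: consonant
  'd' at position 2: consonant
  'i' at position 3: vowel (running total: 1)
  'k' at position 4: consonant
  'h' at position 5: consonant
  'i' at position 6: vowel (running total: 2)
  'l' at position 7: consonant
  'o' at position 8: vowel (running total: 3)
  'c' at position 9: consonant
Total vowels: 3

3


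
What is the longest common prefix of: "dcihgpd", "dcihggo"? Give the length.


Words: dcihgpd, dcihggo
  Position 0: all 'd' => match
  Position 1: all 'c' => match
  Position 2: all 'i' => match
  Position 3: all 'h' => match
  Position 4: all 'g' => match
  Position 5: ('p', 'g') => mismatch, stop
LCP = "dcihg" (length 5)

5


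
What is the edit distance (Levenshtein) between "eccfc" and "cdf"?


Computing edit distance: "eccfc" -> "cdf"
DP table:
           c    d    f
      0    1    2    3
  e   1    1    2    3
  c   2    1    2    3
  c   3    2    2    3
  f   4    3    3    2
  c   5    4    4    3
Edit distance = dp[5][3] = 3

3


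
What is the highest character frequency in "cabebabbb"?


Input: cabebabbb
Character counts:
  'a': 2
  'b': 5
  'c': 1
  'e': 1
Maximum frequency: 5

5


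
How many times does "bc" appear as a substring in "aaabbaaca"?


Searching for "bc" in "aaabbaaca"
Scanning each position:
  Position 0: "aa" => no
  Position 1: "aa" => no
  Position 2: "ab" => no
  Position 3: "bb" => no
  Position 4: "ba" => no
  Position 5: "aa" => no
  Position 6: "ac" => no
  Position 7: "ca" => no
Total occurrences: 0

0


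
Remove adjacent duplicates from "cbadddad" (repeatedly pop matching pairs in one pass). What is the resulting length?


Input: cbadddad
Stack-based adjacent duplicate removal:
  Read 'c': push. Stack: c
  Read 'b': push. Stack: cb
  Read 'a': push. Stack: cba
  Read 'd': push. Stack: cbad
  Read 'd': matches stack top 'd' => pop. Stack: cba
  Read 'd': push. Stack: cbad
  Read 'a': push. Stack: cbada
  Read 'd': push. Stack: cbadad
Final stack: "cbadad" (length 6)

6


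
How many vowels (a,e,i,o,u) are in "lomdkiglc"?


Input: lomdkiglc
Checking each character:
  'l' at position 0: consonant
  'o' at position 1: vowel (running total: 1)
  'm' at position 2: consonant
  'd' at position 3: consonant
  'k' at position 4: consonant
  'i' at position 5: vowel (running total: 2)
  'g' at position 6: consonant
  'l' at position 7: consonant
  'c' at position 8: consonant
Total vowels: 2

2


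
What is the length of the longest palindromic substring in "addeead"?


Input: "addeead"
Checking substrings for palindromes:
  [1:3] "dd" (len 2) => palindrome
  [3:5] "ee" (len 2) => palindrome
Longest palindromic substring: "dd" with length 2

2


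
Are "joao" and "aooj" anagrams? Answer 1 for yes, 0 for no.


Strings: "joao", "aooj"
Sorted first:  ajoo
Sorted second: ajoo
Sorted forms match => anagrams

1


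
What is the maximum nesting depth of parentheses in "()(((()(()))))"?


Input: "()(((()(()))))"
Tracking depth:
  Position 0 '(': depth becomes 1
  Position 1 ')': depth becomes 0
  Position 2 '(': depth becomes 1
  Position 3 '(': depth becomes 2
  Position 4 '(': depth becomes 3
  Position 5 '(': depth becomes 4
  Position 6 ')': depth becomes 3
  Position 7 '(': depth becomes 4
  Position 8 '(': depth becomes 5
  Position 9 ')': depth becomes 4
  Position 10 ')': depth becomes 3
  Position 11 ')': depth becomes 2
  Position 12 ')': depth becomes 1
  Position 13 ')': depth becomes 0
Maximum depth reached: 5

5


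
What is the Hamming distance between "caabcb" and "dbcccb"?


Comparing "caabcb" and "dbcccb" position by position:
  Position 0: 'c' vs 'd' => differ
  Position 1: 'a' vs 'b' => differ
  Position 2: 'a' vs 'c' => differ
  Position 3: 'b' vs 'c' => differ
  Position 4: 'c' vs 'c' => same
  Position 5: 'b' vs 'b' => same
Total differences (Hamming distance): 4

4


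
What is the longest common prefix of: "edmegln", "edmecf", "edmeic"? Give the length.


Words: edmegln, edmecf, edmeic
  Position 0: all 'e' => match
  Position 1: all 'd' => match
  Position 2: all 'm' => match
  Position 3: all 'e' => match
  Position 4: ('g', 'c', 'i') => mismatch, stop
LCP = "edme" (length 4)

4


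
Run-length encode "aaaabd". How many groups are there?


Input: aaaabd
Scanning for consecutive runs:
  Group 1: 'a' x 4 (positions 0-3)
  Group 2: 'b' x 1 (positions 4-4)
  Group 3: 'd' x 1 (positions 5-5)
Total groups: 3

3


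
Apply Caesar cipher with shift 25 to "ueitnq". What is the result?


Caesar cipher: shift "ueitnq" by 25
  'u' (pos 20) + 25 = pos 19 = 't'
  'e' (pos 4) + 25 = pos 3 = 'd'
  'i' (pos 8) + 25 = pos 7 = 'h'
  't' (pos 19) + 25 = pos 18 = 's'
  'n' (pos 13) + 25 = pos 12 = 'm'
  'q' (pos 16) + 25 = pos 15 = 'p'
Result: tdhsmp

tdhsmp


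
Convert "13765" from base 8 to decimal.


Input: "13765" in base 8
Positional expansion:
  Digit '1' (value 1) x 8^4 = 4096
  Digit '3' (value 3) x 8^3 = 1536
  Digit '7' (value 7) x 8^2 = 448
  Digit '6' (value 6) x 8^1 = 48
  Digit '5' (value 5) x 8^0 = 5
Sum = 6133

6133


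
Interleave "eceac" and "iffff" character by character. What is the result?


Interleaving "eceac" and "iffff":
  Position 0: 'e' from first, 'i' from second => "ei"
  Position 1: 'c' from first, 'f' from second => "cf"
  Position 2: 'e' from first, 'f' from second => "ef"
  Position 3: 'a' from first, 'f' from second => "af"
  Position 4: 'c' from first, 'f' from second => "cf"
Result: eicfefafcf

eicfefafcf


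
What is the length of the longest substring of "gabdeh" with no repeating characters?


Input: "gabdeh"
Sliding window (track last position of each char):
  Position 0 ('g'): window [0,0] length 1 -- new best
  Position 1 ('a'): window [0,1] length 2 -- new best
  Position 2 ('b'): window [0,2] length 3 -- new best
  Position 3 ('d'): window [0,3] length 4 -- new best
  Position 4 ('e'): window [0,4] length 5 -- new best
  Position 5 ('h'): window [0,5] length 6 -- new best
Longest substring with no repeats: "gabdeh" with length 6

6


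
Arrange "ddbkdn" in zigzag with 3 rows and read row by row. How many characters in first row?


Zigzag "ddbkdn" into 3 rows:
Placing characters:
  'd' => row 0
  'd' => row 1
  'b' => row 2
  'k' => row 1
  'd' => row 0
  'n' => row 1
Rows:
  Row 0: "dd"
  Row 1: "dkn"
  Row 2: "b"
First row length: 2

2


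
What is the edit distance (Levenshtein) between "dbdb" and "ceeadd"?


Computing edit distance: "dbdb" -> "ceeadd"
DP table:
           c    e    e    a    d    d
      0    1    2    3    4    5    6
  d   1    1    2    3    4    4    5
  b   2    2    2    3    4    5    5
  d   3    3    3    3    4    4    5
  b   4    4    4    4    4    5    5
Edit distance = dp[4][6] = 5

5


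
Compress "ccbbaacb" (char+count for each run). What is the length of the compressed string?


Input: ccbbaacb
Runs:
  'c' x 2 => "c2"
  'b' x 2 => "b2"
  'a' x 2 => "a2"
  'c' x 1 => "c1"
  'b' x 1 => "b1"
Compressed: "c2b2a2c1b1"
Compressed length: 10

10


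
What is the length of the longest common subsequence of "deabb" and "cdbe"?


LCS of "deabb" and "cdbe"
DP table:
           c    d    b    e
      0    0    0    0    0
  d   0    0    1    1    1
  e   0    0    1    1    2
  a   0    0    1    1    2
  b   0    0    1    2    2
  b   0    0    1    2    2
LCS length = dp[5][4] = 2

2


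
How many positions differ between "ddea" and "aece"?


Comparing "ddea" and "aece" position by position:
  Position 0: 'd' vs 'a' => DIFFER
  Position 1: 'd' vs 'e' => DIFFER
  Position 2: 'e' vs 'c' => DIFFER
  Position 3: 'a' vs 'e' => DIFFER
Positions that differ: 4

4


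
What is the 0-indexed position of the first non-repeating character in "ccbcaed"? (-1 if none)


Input: ccbcaed
Character frequencies:
  'a': 1
  'b': 1
  'c': 3
  'd': 1
  'e': 1
Scanning left to right for freq == 1:
  Position 0 ('c'): freq=3, skip
  Position 1 ('c'): freq=3, skip
  Position 2 ('b'): unique! => answer = 2

2


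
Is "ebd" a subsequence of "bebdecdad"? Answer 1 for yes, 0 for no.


Check if "ebd" is a subsequence of "bebdecdad"
Greedy scan:
  Position 0 ('b'): no match needed
  Position 1 ('e'): matches sub[0] = 'e'
  Position 2 ('b'): matches sub[1] = 'b'
  Position 3 ('d'): matches sub[2] = 'd'
  Position 4 ('e'): no match needed
  Position 5 ('c'): no match needed
  Position 6 ('d'): no match needed
  Position 7 ('a'): no match needed
  Position 8 ('d'): no match needed
All 3 characters matched => is a subsequence

1


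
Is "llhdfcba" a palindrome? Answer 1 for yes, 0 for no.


Input: llhdfcba
Reversed: abcfdhll
  Compare pos 0 ('l') with pos 7 ('a'): MISMATCH
  Compare pos 1 ('l') with pos 6 ('b'): MISMATCH
  Compare pos 2 ('h') with pos 5 ('c'): MISMATCH
  Compare pos 3 ('d') with pos 4 ('f'): MISMATCH
Result: not a palindrome

0


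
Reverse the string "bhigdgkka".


Input: bhigdgkka
Reading characters right to left:
  Position 8: 'a'
  Position 7: 'k'
  Position 6: 'k'
  Position 5: 'g'
  Position 4: 'd'
  Position 3: 'g'
  Position 2: 'i'
  Position 1: 'h'
  Position 0: 'b'
Reversed: akkgdgihb

akkgdgihb


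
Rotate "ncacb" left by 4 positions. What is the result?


Input: "ncacb", rotate left by 4
First 4 characters: "ncac"
Remaining characters: "b"
Concatenate remaining + first: "b" + "ncac" = "bncac"

bncac


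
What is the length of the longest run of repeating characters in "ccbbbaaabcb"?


Input: "ccbbbaaabcb"
Scanning for longest run:
  Position 1 ('c'): continues run of 'c', length=2
  Position 2 ('b'): new char, reset run to 1
  Position 3 ('b'): continues run of 'b', length=2
  Position 4 ('b'): continues run of 'b', length=3
  Position 5 ('a'): new char, reset run to 1
  Position 6 ('a'): continues run of 'a', length=2
  Position 7 ('a'): continues run of 'a', length=3
  Position 8 ('b'): new char, reset run to 1
  Position 9 ('c'): new char, reset run to 1
  Position 10 ('b'): new char, reset run to 1
Longest run: 'b' with length 3

3


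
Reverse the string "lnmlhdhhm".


Input: lnmlhdhhm
Reading characters right to left:
  Position 8: 'm'
  Position 7: 'h'
  Position 6: 'h'
  Position 5: 'd'
  Position 4: 'h'
  Position 3: 'l'
  Position 2: 'm'
  Position 1: 'n'
  Position 0: 'l'
Reversed: mhhdhlmnl

mhhdhlmnl


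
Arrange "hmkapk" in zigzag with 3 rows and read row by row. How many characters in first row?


Zigzag "hmkapk" into 3 rows:
Placing characters:
  'h' => row 0
  'm' => row 1
  'k' => row 2
  'a' => row 1
  'p' => row 0
  'k' => row 1
Rows:
  Row 0: "hp"
  Row 1: "mak"
  Row 2: "k"
First row length: 2

2


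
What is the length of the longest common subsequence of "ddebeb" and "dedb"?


LCS of "ddebeb" and "dedb"
DP table:
           d    e    d    b
      0    0    0    0    0
  d   0    1    1    1    1
  d   0    1    1    2    2
  e   0    1    2    2    2
  b   0    1    2    2    3
  e   0    1    2    2    3
  b   0    1    2    2    3
LCS length = dp[6][4] = 3

3


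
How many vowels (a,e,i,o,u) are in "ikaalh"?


Input: ikaalh
Checking each character:
  'i' at position 0: vowel (running total: 1)
  'k' at position 1: consonant
  'a' at position 2: vowel (running total: 2)
  'a' at position 3: vowel (running total: 3)
  'l' at position 4: consonant
  'h' at position 5: consonant
Total vowels: 3

3


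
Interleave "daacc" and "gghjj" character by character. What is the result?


Interleaving "daacc" and "gghjj":
  Position 0: 'd' from first, 'g' from second => "dg"
  Position 1: 'a' from first, 'g' from second => "ag"
  Position 2: 'a' from first, 'h' from second => "ah"
  Position 3: 'c' from first, 'j' from second => "cj"
  Position 4: 'c' from first, 'j' from second => "cj"
Result: dgagahcjcj

dgagahcjcj


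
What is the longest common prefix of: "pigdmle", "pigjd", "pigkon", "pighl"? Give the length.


Words: pigdmle, pigjd, pigkon, pighl
  Position 0: all 'p' => match
  Position 1: all 'i' => match
  Position 2: all 'g' => match
  Position 3: ('d', 'j', 'k', 'h') => mismatch, stop
LCP = "pig" (length 3)

3


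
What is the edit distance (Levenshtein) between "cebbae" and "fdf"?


Computing edit distance: "cebbae" -> "fdf"
DP table:
           f    d    f
      0    1    2    3
  c   1    1    2    3
  e   2    2    2    3
  b   3    3    3    3
  b   4    4    4    4
  a   5    5    5    5
  e   6    6    6    6
Edit distance = dp[6][3] = 6

6


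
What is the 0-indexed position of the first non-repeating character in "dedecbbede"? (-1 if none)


Input: dedecbbede
Character frequencies:
  'b': 2
  'c': 1
  'd': 3
  'e': 4
Scanning left to right for freq == 1:
  Position 0 ('d'): freq=3, skip
  Position 1 ('e'): freq=4, skip
  Position 2 ('d'): freq=3, skip
  Position 3 ('e'): freq=4, skip
  Position 4 ('c'): unique! => answer = 4

4


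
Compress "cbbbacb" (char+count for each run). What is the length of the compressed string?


Input: cbbbacb
Runs:
  'c' x 1 => "c1"
  'b' x 3 => "b3"
  'a' x 1 => "a1"
  'c' x 1 => "c1"
  'b' x 1 => "b1"
Compressed: "c1b3a1c1b1"
Compressed length: 10

10


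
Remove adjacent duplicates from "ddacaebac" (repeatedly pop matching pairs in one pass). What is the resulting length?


Input: ddacaebac
Stack-based adjacent duplicate removal:
  Read 'd': push. Stack: d
  Read 'd': matches stack top 'd' => pop. Stack: (empty)
  Read 'a': push. Stack: a
  Read 'c': push. Stack: ac
  Read 'a': push. Stack: aca
  Read 'e': push. Stack: acae
  Read 'b': push. Stack: acaeb
  Read 'a': push. Stack: acaeba
  Read 'c': push. Stack: acaebac
Final stack: "acaebac" (length 7)

7


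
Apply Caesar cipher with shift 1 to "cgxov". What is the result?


Caesar cipher: shift "cgxov" by 1
  'c' (pos 2) + 1 = pos 3 = 'd'
  'g' (pos 6) + 1 = pos 7 = 'h'
  'x' (pos 23) + 1 = pos 24 = 'y'
  'o' (pos 14) + 1 = pos 15 = 'p'
  'v' (pos 21) + 1 = pos 22 = 'w'
Result: dhypw

dhypw


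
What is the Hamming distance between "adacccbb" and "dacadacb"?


Comparing "adacccbb" and "dacadacb" position by position:
  Position 0: 'a' vs 'd' => differ
  Position 1: 'd' vs 'a' => differ
  Position 2: 'a' vs 'c' => differ
  Position 3: 'c' vs 'a' => differ
  Position 4: 'c' vs 'd' => differ
  Position 5: 'c' vs 'a' => differ
  Position 6: 'b' vs 'c' => differ
  Position 7: 'b' vs 'b' => same
Total differences (Hamming distance): 7

7


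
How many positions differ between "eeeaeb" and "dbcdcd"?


Comparing "eeeaeb" and "dbcdcd" position by position:
  Position 0: 'e' vs 'd' => DIFFER
  Position 1: 'e' vs 'b' => DIFFER
  Position 2: 'e' vs 'c' => DIFFER
  Position 3: 'a' vs 'd' => DIFFER
  Position 4: 'e' vs 'c' => DIFFER
  Position 5: 'b' vs 'd' => DIFFER
Positions that differ: 6

6


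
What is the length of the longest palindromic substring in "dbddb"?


Input: "dbddb"
Checking substrings for palindromes:
  [1:5] "bddb" (len 4) => palindrome
  [0:3] "dbd" (len 3) => palindrome
  [2:4] "dd" (len 2) => palindrome
Longest palindromic substring: "bddb" with length 4

4


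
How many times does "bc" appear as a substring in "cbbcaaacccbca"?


Searching for "bc" in "cbbcaaacccbca"
Scanning each position:
  Position 0: "cb" => no
  Position 1: "bb" => no
  Position 2: "bc" => MATCH
  Position 3: "ca" => no
  Position 4: "aa" => no
  Position 5: "aa" => no
  Position 6: "ac" => no
  Position 7: "cc" => no
  Position 8: "cc" => no
  Position 9: "cb" => no
  Position 10: "bc" => MATCH
  Position 11: "ca" => no
Total occurrences: 2

2


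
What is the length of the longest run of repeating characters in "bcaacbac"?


Input: "bcaacbac"
Scanning for longest run:
  Position 1 ('c'): new char, reset run to 1
  Position 2 ('a'): new char, reset run to 1
  Position 3 ('a'): continues run of 'a', length=2
  Position 4 ('c'): new char, reset run to 1
  Position 5 ('b'): new char, reset run to 1
  Position 6 ('a'): new char, reset run to 1
  Position 7 ('c'): new char, reset run to 1
Longest run: 'a' with length 2

2


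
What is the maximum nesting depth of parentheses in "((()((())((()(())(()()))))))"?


Input: "((()((())((()(())(()()))))))"
Tracking depth:
  Position 0 '(': depth becomes 1
  Position 1 '(': depth becomes 2
  Position 2 '(': depth becomes 3
  Position 3 ')': depth becomes 2
  Position 4 '(': depth becomes 3
  Position 5 '(': depth becomes 4
  Position 6 '(': depth becomes 5
  Position 7 ')': depth becomes 4
  Position 8 ')': depth becomes 3
  Position 9 '(': depth becomes 4
  Position 10 '(': depth becomes 5
  Position 11 '(': depth becomes 6
  Position 12 ')': depth becomes 5
  Position 13 '(': depth becomes 6
  Position 14 '(': depth becomes 7
  Position 15 ')': depth becomes 6
  Position 16 ')': depth becomes 5
  Position 17 '(': depth becomes 6
  Position 18 '(': depth becomes 7
  Position 19 ')': depth becomes 6
  Position 20 '(': depth becomes 7
  Position 21 ')': depth becomes 6
  Position 22 ')': depth becomes 5
  Position 23 ')': depth becomes 4
  Position 24 ')': depth becomes 3
  Position 25 ')': depth becomes 2
  Position 26 ')': depth becomes 1
  Position 27 ')': depth becomes 0
Maximum depth reached: 7

7


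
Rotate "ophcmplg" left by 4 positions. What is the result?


Input: "ophcmplg", rotate left by 4
First 4 characters: "ophc"
Remaining characters: "mplg"
Concatenate remaining + first: "mplg" + "ophc" = "mplgophc"

mplgophc


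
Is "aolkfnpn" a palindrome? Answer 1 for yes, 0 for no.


Input: aolkfnpn
Reversed: npnfkloa
  Compare pos 0 ('a') with pos 7 ('n'): MISMATCH
  Compare pos 1 ('o') with pos 6 ('p'): MISMATCH
  Compare pos 2 ('l') with pos 5 ('n'): MISMATCH
  Compare pos 3 ('k') with pos 4 ('f'): MISMATCH
Result: not a palindrome

0


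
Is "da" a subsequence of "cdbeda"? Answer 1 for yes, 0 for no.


Check if "da" is a subsequence of "cdbeda"
Greedy scan:
  Position 0 ('c'): no match needed
  Position 1 ('d'): matches sub[0] = 'd'
  Position 2 ('b'): no match needed
  Position 3 ('e'): no match needed
  Position 4 ('d'): no match needed
  Position 5 ('a'): matches sub[1] = 'a'
All 2 characters matched => is a subsequence

1


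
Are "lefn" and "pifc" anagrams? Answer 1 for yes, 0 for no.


Strings: "lefn", "pifc"
Sorted first:  efln
Sorted second: cfip
Differ at position 0: 'e' vs 'c' => not anagrams

0


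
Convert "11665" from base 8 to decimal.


Input: "11665" in base 8
Positional expansion:
  Digit '1' (value 1) x 8^4 = 4096
  Digit '1' (value 1) x 8^3 = 512
  Digit '6' (value 6) x 8^2 = 384
  Digit '6' (value 6) x 8^1 = 48
  Digit '5' (value 5) x 8^0 = 5
Sum = 5045

5045


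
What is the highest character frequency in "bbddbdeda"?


Input: bbddbdeda
Character counts:
  'a': 1
  'b': 3
  'd': 4
  'e': 1
Maximum frequency: 4

4


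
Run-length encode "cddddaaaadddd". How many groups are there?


Input: cddddaaaadddd
Scanning for consecutive runs:
  Group 1: 'c' x 1 (positions 0-0)
  Group 2: 'd' x 4 (positions 1-4)
  Group 3: 'a' x 4 (positions 5-8)
  Group 4: 'd' x 4 (positions 9-12)
Total groups: 4

4


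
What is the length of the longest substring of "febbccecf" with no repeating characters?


Input: "febbccecf"
Sliding window (track last position of each char):
  Position 0 ('f'): window [0,0] length 1 -- new best
  Position 1 ('e'): window [0,1] length 2 -- new best
  Position 2 ('b'): window [0,2] length 3 -- new best
  Position 3 ('b'): repeat (last at 2), move window start to 3
  Position 3 ('b'): window [3,3] length 1
  Position 4 ('c'): window [3,4] length 2
  Position 5 ('c'): repeat (last at 4), move window start to 5
  Position 5 ('c'): window [5,5] length 1
  Position 6 ('e'): window [5,6] length 2
  Position 7 ('c'): repeat (last at 5), move window start to 6
  Position 7 ('c'): window [6,7] length 2
  Position 8 ('f'): window [6,8] length 3
Longest substring with no repeats: "feb" with length 3

3


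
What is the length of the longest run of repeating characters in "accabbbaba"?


Input: "accabbbaba"
Scanning for longest run:
  Position 1 ('c'): new char, reset run to 1
  Position 2 ('c'): continues run of 'c', length=2
  Position 3 ('a'): new char, reset run to 1
  Position 4 ('b'): new char, reset run to 1
  Position 5 ('b'): continues run of 'b', length=2
  Position 6 ('b'): continues run of 'b', length=3
  Position 7 ('a'): new char, reset run to 1
  Position 8 ('b'): new char, reset run to 1
  Position 9 ('a'): new char, reset run to 1
Longest run: 'b' with length 3

3


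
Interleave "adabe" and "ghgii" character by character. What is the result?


Interleaving "adabe" and "ghgii":
  Position 0: 'a' from first, 'g' from second => "ag"
  Position 1: 'd' from first, 'h' from second => "dh"
  Position 2: 'a' from first, 'g' from second => "ag"
  Position 3: 'b' from first, 'i' from second => "bi"
  Position 4: 'e' from first, 'i' from second => "ei"
Result: agdhagbiei

agdhagbiei


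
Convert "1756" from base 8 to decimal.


Input: "1756" in base 8
Positional expansion:
  Digit '1' (value 1) x 8^3 = 512
  Digit '7' (value 7) x 8^2 = 448
  Digit '5' (value 5) x 8^1 = 40
  Digit '6' (value 6) x 8^0 = 6
Sum = 1006

1006


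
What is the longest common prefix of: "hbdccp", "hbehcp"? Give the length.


Words: hbdccp, hbehcp
  Position 0: all 'h' => match
  Position 1: all 'b' => match
  Position 2: ('d', 'e') => mismatch, stop
LCP = "hb" (length 2)

2


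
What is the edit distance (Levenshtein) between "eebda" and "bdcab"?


Computing edit distance: "eebda" -> "bdcab"
DP table:
           b    d    c    a    b
      0    1    2    3    4    5
  e   1    1    2    3    4    5
  e   2    2    2    3    4    5
  b   3    2    3    3    4    4
  d   4    3    2    3    4    5
  a   5    4    3    3    3    4
Edit distance = dp[5][5] = 4

4


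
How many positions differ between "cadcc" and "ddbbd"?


Comparing "cadcc" and "ddbbd" position by position:
  Position 0: 'c' vs 'd' => DIFFER
  Position 1: 'a' vs 'd' => DIFFER
  Position 2: 'd' vs 'b' => DIFFER
  Position 3: 'c' vs 'b' => DIFFER
  Position 4: 'c' vs 'd' => DIFFER
Positions that differ: 5

5


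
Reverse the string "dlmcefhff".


Input: dlmcefhff
Reading characters right to left:
  Position 8: 'f'
  Position 7: 'f'
  Position 6: 'h'
  Position 5: 'f'
  Position 4: 'e'
  Position 3: 'c'
  Position 2: 'm'
  Position 1: 'l'
  Position 0: 'd'
Reversed: ffhfecmld

ffhfecmld


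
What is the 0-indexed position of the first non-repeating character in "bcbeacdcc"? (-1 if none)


Input: bcbeacdcc
Character frequencies:
  'a': 1
  'b': 2
  'c': 4
  'd': 1
  'e': 1
Scanning left to right for freq == 1:
  Position 0 ('b'): freq=2, skip
  Position 1 ('c'): freq=4, skip
  Position 2 ('b'): freq=2, skip
  Position 3 ('e'): unique! => answer = 3

3


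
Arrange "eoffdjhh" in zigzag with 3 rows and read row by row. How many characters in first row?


Zigzag "eoffdjhh" into 3 rows:
Placing characters:
  'e' => row 0
  'o' => row 1
  'f' => row 2
  'f' => row 1
  'd' => row 0
  'j' => row 1
  'h' => row 2
  'h' => row 1
Rows:
  Row 0: "ed"
  Row 1: "ofjh"
  Row 2: "fh"
First row length: 2

2


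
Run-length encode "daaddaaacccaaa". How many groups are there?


Input: daaddaaacccaaa
Scanning for consecutive runs:
  Group 1: 'd' x 1 (positions 0-0)
  Group 2: 'a' x 2 (positions 1-2)
  Group 3: 'd' x 2 (positions 3-4)
  Group 4: 'a' x 3 (positions 5-7)
  Group 5: 'c' x 3 (positions 8-10)
  Group 6: 'a' x 3 (positions 11-13)
Total groups: 6

6


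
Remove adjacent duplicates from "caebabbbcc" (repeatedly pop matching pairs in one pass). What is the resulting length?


Input: caebabbbcc
Stack-based adjacent duplicate removal:
  Read 'c': push. Stack: c
  Read 'a': push. Stack: ca
  Read 'e': push. Stack: cae
  Read 'b': push. Stack: caeb
  Read 'a': push. Stack: caeba
  Read 'b': push. Stack: caebab
  Read 'b': matches stack top 'b' => pop. Stack: caeba
  Read 'b': push. Stack: caebab
  Read 'c': push. Stack: caebabc
  Read 'c': matches stack top 'c' => pop. Stack: caebab
Final stack: "caebab" (length 6)

6


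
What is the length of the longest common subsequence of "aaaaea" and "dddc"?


LCS of "aaaaea" and "dddc"
DP table:
           d    d    d    c
      0    0    0    0    0
  a   0    0    0    0    0
  a   0    0    0    0    0
  a   0    0    0    0    0
  a   0    0    0    0    0
  e   0    0    0    0    0
  a   0    0    0    0    0
LCS length = dp[6][4] = 0

0


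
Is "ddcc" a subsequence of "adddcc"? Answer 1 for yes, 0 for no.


Check if "ddcc" is a subsequence of "adddcc"
Greedy scan:
  Position 0 ('a'): no match needed
  Position 1 ('d'): matches sub[0] = 'd'
  Position 2 ('d'): matches sub[1] = 'd'
  Position 3 ('d'): no match needed
  Position 4 ('c'): matches sub[2] = 'c'
  Position 5 ('c'): matches sub[3] = 'c'
All 4 characters matched => is a subsequence

1


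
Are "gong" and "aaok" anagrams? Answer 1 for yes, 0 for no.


Strings: "gong", "aaok"
Sorted first:  ggno
Sorted second: aako
Differ at position 0: 'g' vs 'a' => not anagrams

0


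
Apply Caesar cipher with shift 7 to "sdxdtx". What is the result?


Caesar cipher: shift "sdxdtx" by 7
  's' (pos 18) + 7 = pos 25 = 'z'
  'd' (pos 3) + 7 = pos 10 = 'k'
  'x' (pos 23) + 7 = pos 4 = 'e'
  'd' (pos 3) + 7 = pos 10 = 'k'
  't' (pos 19) + 7 = pos 0 = 'a'
  'x' (pos 23) + 7 = pos 4 = 'e'
Result: zkekae

zkekae


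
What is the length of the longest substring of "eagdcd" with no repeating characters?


Input: "eagdcd"
Sliding window (track last position of each char):
  Position 0 ('e'): window [0,0] length 1 -- new best
  Position 1 ('a'): window [0,1] length 2 -- new best
  Position 2 ('g'): window [0,2] length 3 -- new best
  Position 3 ('d'): window [0,3] length 4 -- new best
  Position 4 ('c'): window [0,4] length 5 -- new best
  Position 5 ('d'): repeat (last at 3), move window start to 4
  Position 5 ('d'): window [4,5] length 2
Longest substring with no repeats: "eagdc" with length 5

5


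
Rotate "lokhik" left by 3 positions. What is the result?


Input: "lokhik", rotate left by 3
First 3 characters: "lok"
Remaining characters: "hik"
Concatenate remaining + first: "hik" + "lok" = "hiklok"

hiklok


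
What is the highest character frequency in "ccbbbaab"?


Input: ccbbbaab
Character counts:
  'a': 2
  'b': 4
  'c': 2
Maximum frequency: 4

4


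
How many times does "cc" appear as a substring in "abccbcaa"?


Searching for "cc" in "abccbcaa"
Scanning each position:
  Position 0: "ab" => no
  Position 1: "bc" => no
  Position 2: "cc" => MATCH
  Position 3: "cb" => no
  Position 4: "bc" => no
  Position 5: "ca" => no
  Position 6: "aa" => no
Total occurrences: 1

1


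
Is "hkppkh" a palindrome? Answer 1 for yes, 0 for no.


Input: hkppkh
Reversed: hkppkh
  Compare pos 0 ('h') with pos 5 ('h'): match
  Compare pos 1 ('k') with pos 4 ('k'): match
  Compare pos 2 ('p') with pos 3 ('p'): match
Result: palindrome

1
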